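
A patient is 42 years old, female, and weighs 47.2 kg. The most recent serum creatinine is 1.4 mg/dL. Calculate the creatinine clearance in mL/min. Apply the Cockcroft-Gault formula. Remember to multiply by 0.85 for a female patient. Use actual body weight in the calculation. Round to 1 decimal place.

CrCl = (140 − 42) × 47.2 / (72 × 1.4) × 0.85 = 4625.6 / 100.80 × 0.85 ≈ 39.0 mL/min

39.0 mL/min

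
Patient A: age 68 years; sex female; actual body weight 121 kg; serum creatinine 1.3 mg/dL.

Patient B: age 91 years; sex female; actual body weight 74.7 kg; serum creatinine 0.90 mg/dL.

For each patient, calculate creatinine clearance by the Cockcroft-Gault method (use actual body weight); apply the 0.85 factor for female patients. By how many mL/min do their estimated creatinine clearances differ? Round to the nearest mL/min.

Patient A: CrCl = (140 − 68) × 121 / (72 × 1.3) × 0.85 = 8712.0 / 93.60 × 0.85 ≈ 79.1 mL/min
Patient B: CrCl = (140 − 91) × 74.7 / (72 × 0.9) × 0.85 = 3660.3 / 64.80 × 0.85 ≈ 48.0 mL/min
|79.1 − 48.0| = 31.1 mL/min

31 mL/min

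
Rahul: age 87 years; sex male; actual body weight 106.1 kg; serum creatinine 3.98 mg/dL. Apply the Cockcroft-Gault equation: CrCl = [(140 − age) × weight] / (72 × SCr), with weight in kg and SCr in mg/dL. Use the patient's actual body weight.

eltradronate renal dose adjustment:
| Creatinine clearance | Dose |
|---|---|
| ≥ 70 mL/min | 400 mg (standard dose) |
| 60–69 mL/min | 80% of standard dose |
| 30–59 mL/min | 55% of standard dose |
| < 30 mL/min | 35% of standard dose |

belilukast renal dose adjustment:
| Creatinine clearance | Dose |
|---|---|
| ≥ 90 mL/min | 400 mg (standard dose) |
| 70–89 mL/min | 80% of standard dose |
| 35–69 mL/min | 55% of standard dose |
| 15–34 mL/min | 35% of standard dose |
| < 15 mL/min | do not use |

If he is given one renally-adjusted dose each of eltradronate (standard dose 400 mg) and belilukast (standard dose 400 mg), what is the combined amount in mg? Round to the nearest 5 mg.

CrCl = (140 − 87) × 106.1 / (72 × 3.98) = 5623.3 / 286.56 ≈ 19.6 mL/min
CrCl ≈ 20 mL/min.
eltradronate: < 30 mL/min → 35% of 400 mg = 140 mg.
belilukast: 15–34 mL/min → 35% of 400 mg = 140 mg.
Total = 140 + 140 = 280 mg.

280 mg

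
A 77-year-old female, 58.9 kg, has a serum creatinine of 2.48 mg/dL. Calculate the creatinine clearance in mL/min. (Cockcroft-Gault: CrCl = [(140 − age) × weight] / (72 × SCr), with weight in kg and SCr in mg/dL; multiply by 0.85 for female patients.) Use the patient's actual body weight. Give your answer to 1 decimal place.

17.7 mL/min

CrCl = (140 − 77) × 58.9 / (72 × 2.48) × 0.85 = 3710.7 / 178.56 × 0.85 ≈ 17.7 mL/min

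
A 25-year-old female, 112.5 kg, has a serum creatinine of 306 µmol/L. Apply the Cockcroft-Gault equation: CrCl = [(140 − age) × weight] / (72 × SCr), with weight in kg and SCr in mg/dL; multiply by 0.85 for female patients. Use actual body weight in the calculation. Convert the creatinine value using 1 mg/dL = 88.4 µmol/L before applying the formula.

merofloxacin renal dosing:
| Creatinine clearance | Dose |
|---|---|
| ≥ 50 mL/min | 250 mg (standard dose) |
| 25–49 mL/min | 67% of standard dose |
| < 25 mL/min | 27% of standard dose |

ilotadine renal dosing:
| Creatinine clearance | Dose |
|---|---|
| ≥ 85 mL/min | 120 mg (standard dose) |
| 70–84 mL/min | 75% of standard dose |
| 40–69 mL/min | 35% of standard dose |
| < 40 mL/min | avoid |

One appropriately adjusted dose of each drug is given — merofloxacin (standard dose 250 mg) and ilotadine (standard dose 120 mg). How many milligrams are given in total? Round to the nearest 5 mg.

210 mg

SCr = 306 / 88.4 = 3.462 mg/dL
CrCl = (140 − 25) × 112.5 / (72 × 3.462) × 0.85 = 12937.5 / 249.26 × 0.85 ≈ 44.1 mL/min
CrCl ≈ 44 mL/min.
merofloxacin: 25–49 mL/min → 67% of 250 mg = 167.5 mg.
ilotadine: 40–69 mL/min → 35% of 120 mg = 42 mg.
Total = 167.5 + 42 = 209.5 mg.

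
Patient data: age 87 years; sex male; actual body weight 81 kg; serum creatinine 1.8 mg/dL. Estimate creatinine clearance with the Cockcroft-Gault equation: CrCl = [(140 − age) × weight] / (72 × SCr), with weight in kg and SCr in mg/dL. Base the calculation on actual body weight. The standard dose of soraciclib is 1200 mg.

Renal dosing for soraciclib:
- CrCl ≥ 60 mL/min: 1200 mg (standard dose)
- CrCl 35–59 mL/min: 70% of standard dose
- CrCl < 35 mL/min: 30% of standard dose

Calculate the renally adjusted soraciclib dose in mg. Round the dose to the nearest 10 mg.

CrCl = (140 − 87) × 81 / (72 × 1.8) = 4293.0 / 129.60 ≈ 33.1 mL/min
CrCl ≈ 33 mL/min → bracket < 35 mL/min.
30% of 1200 mg = 360 mg

360 mg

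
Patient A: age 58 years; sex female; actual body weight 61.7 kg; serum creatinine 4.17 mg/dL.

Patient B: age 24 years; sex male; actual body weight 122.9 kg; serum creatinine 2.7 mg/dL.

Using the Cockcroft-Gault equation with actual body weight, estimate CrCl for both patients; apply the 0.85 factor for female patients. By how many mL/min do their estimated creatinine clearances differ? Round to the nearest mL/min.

59 mL/min

Patient A: CrCl = (140 − 58) × 61.7 / (72 × 4.17) × 0.85 = 5059.4 / 300.24 × 0.85 ≈ 14.3 mL/min
Patient B: CrCl = (140 − 24) × 122.9 / (72 × 2.7) = 14256.4 / 194.40 ≈ 73.3 mL/min
|14.3 − 73.3| = 59.0 mL/min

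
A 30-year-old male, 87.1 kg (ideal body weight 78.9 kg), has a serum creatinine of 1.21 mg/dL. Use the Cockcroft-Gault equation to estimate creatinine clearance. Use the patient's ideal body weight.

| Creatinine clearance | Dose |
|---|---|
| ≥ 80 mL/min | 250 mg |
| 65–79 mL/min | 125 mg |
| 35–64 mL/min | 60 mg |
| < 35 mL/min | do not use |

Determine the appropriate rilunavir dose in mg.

CrCl = (140 − 30) × 78.9 / (72 × 1.21) = 8679.0 / 87.12 ≈ 99.6 mL/min
CrCl ≈ 100 mL/min → bracket ≥ 80 mL/min.
Dose for this bracket: 250 mg.

250 mg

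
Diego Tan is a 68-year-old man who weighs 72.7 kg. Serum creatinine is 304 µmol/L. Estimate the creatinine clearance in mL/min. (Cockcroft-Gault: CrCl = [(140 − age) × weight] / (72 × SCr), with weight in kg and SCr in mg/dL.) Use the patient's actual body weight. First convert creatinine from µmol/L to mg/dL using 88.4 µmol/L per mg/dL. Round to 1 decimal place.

21.1 mL/min

SCr = 304 / 88.4 = 3.439 mg/dL
CrCl = (140 − 68) × 72.7 / (72 × 3.439) = 5234.4 / 247.61 ≈ 21.1 mL/min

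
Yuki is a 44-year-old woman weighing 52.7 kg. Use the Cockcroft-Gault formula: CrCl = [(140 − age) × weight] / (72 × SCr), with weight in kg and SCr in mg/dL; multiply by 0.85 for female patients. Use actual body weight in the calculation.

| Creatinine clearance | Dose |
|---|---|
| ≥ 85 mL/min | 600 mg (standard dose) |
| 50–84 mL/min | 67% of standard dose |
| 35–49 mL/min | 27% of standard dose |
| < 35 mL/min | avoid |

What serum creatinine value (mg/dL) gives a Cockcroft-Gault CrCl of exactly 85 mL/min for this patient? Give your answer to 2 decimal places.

0.70 mg/dL

Standard dose requires CrCl ≥ 85 mL/min.
Set (140 − 44) × 52.7 × 0.85 / (72 × SCr) = 85
SCr = (140 − 44) × 52.7 × 0.85 / (72 × 85) = 0.703 mg/dL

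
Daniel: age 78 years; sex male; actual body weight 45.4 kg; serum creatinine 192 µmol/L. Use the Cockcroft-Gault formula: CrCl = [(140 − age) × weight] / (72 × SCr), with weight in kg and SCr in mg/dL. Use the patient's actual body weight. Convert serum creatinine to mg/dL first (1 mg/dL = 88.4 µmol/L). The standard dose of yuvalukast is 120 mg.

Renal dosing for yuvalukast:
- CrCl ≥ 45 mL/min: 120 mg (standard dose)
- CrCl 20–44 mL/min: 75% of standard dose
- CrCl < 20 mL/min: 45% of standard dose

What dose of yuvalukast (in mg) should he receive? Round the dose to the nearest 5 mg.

55 mg

SCr = 192 / 88.4 = 2.172 mg/dL
CrCl = (140 − 78) × 45.4 / (72 × 2.172) = 2814.8 / 156.38 ≈ 18.0 mL/min
CrCl ≈ 18 mL/min → bracket < 20 mL/min.
45% of 120 mg = 54 mg → 55 mg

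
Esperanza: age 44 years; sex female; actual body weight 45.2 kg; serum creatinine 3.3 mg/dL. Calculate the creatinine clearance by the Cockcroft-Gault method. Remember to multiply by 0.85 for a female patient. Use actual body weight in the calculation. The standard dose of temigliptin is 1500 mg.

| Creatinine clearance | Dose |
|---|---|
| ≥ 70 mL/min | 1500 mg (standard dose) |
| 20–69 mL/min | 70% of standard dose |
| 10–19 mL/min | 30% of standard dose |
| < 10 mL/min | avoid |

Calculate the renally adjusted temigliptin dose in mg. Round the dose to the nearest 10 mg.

450 mg

CrCl = (140 − 44) × 45.2 / (72 × 3.3) × 0.85 = 4339.2 / 237.60 × 0.85 ≈ 15.5 mL/min
CrCl ≈ 16 mL/min → bracket 10–19 mL/min.
30% of 1500 mg = 450 mg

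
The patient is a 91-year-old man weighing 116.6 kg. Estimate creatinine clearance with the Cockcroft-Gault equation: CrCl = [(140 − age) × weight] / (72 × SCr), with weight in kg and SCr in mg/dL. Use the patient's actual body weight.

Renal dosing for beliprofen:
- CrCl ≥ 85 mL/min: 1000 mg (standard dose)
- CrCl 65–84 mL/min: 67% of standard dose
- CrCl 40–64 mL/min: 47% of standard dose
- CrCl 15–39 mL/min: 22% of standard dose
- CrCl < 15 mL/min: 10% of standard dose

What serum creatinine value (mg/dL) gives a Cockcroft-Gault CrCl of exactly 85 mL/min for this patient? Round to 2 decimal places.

0.93 mg/dL

Standard dose requires CrCl ≥ 85 mL/min.
Set (140 − 91) × 116.6 / (72 × SCr) = 85
SCr = (140 − 91) × 116.6 / (72 × 85) = 0.934 mg/dL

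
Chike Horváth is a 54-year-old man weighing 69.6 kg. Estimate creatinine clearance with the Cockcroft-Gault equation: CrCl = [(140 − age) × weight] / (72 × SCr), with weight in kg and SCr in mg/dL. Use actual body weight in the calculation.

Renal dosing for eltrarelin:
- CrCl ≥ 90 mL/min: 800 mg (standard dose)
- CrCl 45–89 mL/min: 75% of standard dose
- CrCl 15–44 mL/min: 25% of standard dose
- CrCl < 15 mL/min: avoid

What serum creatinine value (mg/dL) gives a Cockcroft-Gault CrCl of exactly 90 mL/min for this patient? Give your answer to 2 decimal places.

0.92 mg/dL

Standard dose requires CrCl ≥ 90 mL/min.
Set (140 − 54) × 69.6 / (72 × SCr) = 90
SCr = (140 − 54) × 69.6 / (72 × 90) = 0.924 mg/dL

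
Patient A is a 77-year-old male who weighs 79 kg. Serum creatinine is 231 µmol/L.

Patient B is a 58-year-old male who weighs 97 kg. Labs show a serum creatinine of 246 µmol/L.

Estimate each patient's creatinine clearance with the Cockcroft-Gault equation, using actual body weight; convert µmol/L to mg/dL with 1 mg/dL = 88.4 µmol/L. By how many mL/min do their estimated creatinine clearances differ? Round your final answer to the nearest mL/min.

Patient A: SCr = 231 / 88.4 = 2.613 mg/dL
Patient A: CrCl = (140 − 77) × 79 / (72 × 2.613) = 4977.0 / 188.14 ≈ 26.5 mL/min
Patient B: SCr = 246 / 88.4 = 2.783 mg/dL
Patient B: CrCl = (140 − 58) × 97 / (72 × 2.783) = 7954.0 / 200.38 ≈ 39.7 mL/min
|26.5 − 39.7| = 13.2 mL/min

13 mL/min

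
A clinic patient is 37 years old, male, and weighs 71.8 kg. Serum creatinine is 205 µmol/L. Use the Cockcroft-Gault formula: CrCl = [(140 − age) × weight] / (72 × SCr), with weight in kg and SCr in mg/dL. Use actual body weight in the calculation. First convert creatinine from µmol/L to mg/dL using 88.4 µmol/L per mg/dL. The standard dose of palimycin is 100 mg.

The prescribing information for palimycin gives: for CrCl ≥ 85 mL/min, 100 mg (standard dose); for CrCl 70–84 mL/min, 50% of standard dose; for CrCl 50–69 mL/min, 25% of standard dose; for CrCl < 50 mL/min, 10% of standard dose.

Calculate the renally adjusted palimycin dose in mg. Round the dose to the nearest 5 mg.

SCr = 205 / 88.4 = 2.319 mg/dL
CrCl = (140 − 37) × 71.8 / (72 × 2.319) = 7395.4 / 166.97 ≈ 44.3 mL/min
CrCl ≈ 44 mL/min → bracket < 50 mL/min.
10% of 100 mg = 10 mg

10 mg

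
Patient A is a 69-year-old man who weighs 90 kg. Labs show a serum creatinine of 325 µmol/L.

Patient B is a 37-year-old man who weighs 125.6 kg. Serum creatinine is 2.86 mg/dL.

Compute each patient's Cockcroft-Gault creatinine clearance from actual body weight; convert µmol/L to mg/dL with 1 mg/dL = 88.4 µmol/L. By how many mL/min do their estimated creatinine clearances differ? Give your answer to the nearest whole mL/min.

Patient A: SCr = 325 / 88.4 = 3.676 mg/dL
Patient A: CrCl = (140 − 69) × 90 / (72 × 3.676) = 6390.0 / 264.67 ≈ 24.1 mL/min
Patient B: CrCl = (140 − 37) × 125.6 / (72 × 2.86) = 12936.8 / 205.92 ≈ 62.8 mL/min
|24.1 − 62.8| = 38.7 mL/min

39 mL/min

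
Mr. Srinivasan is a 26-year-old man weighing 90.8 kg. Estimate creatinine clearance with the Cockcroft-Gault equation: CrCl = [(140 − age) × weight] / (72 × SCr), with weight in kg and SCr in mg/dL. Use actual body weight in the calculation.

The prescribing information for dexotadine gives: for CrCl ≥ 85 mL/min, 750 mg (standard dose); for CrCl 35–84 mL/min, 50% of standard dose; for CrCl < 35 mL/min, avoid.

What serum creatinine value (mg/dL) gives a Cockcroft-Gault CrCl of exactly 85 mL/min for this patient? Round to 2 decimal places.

Standard dose requires CrCl ≥ 85 mL/min.
Set (140 − 26) × 90.8 / (72 × SCr) = 85
SCr = (140 − 26) × 90.8 / (72 × 85) = 1.691 mg/dL

1.69 mg/dL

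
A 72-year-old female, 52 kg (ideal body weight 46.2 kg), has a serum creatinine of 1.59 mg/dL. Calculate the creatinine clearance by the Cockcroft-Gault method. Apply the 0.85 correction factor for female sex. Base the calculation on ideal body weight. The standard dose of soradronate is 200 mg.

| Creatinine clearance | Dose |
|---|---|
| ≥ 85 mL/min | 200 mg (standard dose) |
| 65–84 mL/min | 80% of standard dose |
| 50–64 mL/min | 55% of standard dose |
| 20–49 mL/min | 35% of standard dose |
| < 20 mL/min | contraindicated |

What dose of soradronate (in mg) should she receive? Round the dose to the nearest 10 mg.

CrCl = (140 − 72) × 46.2 / (72 × 1.59) × 0.85 = 3141.6 / 114.48 × 0.85 ≈ 23.3 mL/min
CrCl ≈ 23 mL/min → bracket 20–49 mL/min.
35% of 200 mg = 70 mg

70 mg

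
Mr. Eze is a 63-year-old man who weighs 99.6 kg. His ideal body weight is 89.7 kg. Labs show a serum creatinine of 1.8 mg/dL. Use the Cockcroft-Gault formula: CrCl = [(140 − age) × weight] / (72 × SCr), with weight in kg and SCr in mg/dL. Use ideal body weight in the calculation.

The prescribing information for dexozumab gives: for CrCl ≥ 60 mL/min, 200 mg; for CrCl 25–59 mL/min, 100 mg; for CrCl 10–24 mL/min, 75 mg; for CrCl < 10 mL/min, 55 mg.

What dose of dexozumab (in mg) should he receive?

CrCl = (140 − 63) × 89.7 / (72 × 1.8) = 6906.9 / 129.60 ≈ 53.3 mL/min
CrCl ≈ 53 mL/min → bracket 25–59 mL/min.
Dose for this bracket: 100 mg.

100 mg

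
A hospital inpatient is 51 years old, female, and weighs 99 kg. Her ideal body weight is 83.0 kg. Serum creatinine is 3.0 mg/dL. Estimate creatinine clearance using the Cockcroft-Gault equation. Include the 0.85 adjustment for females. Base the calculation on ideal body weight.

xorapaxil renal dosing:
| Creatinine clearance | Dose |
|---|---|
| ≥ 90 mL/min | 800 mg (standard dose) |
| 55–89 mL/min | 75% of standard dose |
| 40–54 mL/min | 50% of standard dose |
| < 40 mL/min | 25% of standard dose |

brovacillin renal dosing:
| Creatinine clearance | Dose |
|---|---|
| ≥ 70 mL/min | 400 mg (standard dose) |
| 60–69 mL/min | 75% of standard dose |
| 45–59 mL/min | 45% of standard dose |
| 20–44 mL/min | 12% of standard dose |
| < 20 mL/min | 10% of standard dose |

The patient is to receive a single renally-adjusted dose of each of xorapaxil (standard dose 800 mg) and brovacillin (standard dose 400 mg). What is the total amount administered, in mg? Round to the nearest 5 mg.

250 mg

CrCl = (140 − 51) × 83 / (72 × 3) × 0.85 = 7387.0 / 216.00 × 0.85 ≈ 29.1 mL/min
CrCl ≈ 29 mL/min.
xorapaxil: < 40 mL/min → 25% of 800 mg = 200 mg.
brovacillin: 20–44 mL/min → 12% of 400 mg = 48 mg.
Total = 200 + 48 = 248 mg.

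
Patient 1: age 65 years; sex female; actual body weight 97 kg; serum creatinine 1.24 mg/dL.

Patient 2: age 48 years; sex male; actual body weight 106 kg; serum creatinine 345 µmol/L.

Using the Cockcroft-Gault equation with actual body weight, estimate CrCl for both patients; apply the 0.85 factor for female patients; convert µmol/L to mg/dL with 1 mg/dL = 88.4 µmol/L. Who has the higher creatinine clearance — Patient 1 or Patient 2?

Patient 1

Patient 1: CrCl = (140 − 65) × 97 / (72 × 1.24) × 0.85 = 7275.0 / 89.28 × 0.85 ≈ 69.3 mL/min
Patient 2: SCr = 345 / 88.4 = 3.903 mg/dL
Patient 2: CrCl = (140 − 48) × 106 / (72 × 3.903) = 9752.0 / 281.02 ≈ 34.7 mL/min
69.3 vs 34.7 mL/min → Patient 1 is higher.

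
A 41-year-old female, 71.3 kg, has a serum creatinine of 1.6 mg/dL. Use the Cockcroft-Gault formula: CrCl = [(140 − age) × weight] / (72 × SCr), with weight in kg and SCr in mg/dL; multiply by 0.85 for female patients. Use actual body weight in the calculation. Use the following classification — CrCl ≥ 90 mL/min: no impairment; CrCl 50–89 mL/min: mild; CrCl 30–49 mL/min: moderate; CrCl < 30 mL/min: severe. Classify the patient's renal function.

mild

CrCl = (140 − 41) × 71.3 / (72 × 1.6) × 0.85 = 7058.7 / 115.20 × 0.85 ≈ 52.1 mL/min
52 mL/min falls in the 'mild' range.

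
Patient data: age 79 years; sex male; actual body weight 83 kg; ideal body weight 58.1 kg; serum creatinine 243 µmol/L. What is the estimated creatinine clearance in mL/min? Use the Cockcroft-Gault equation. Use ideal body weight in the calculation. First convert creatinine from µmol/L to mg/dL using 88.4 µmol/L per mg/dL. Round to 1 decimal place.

17.9 mL/min

SCr = 243 / 88.4 = 2.749 mg/dL
CrCl = (140 − 79) × 58.1 / (72 × 2.749) = 3544.1 / 197.93 ≈ 17.9 mL/min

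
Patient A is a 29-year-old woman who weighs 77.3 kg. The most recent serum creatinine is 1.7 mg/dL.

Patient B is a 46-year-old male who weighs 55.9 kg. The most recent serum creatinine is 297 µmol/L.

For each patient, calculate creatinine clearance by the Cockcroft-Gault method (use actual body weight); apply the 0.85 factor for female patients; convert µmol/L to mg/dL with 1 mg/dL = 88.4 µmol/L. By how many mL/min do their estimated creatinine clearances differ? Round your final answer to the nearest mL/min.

Patient A: CrCl = (140 − 29) × 77.3 / (72 × 1.7) × 0.85 = 8580.3 / 122.40 × 0.85 ≈ 59.6 mL/min
Patient B: SCr = 297 / 88.4 = 3.36 mg/dL
Patient B: CrCl = (140 − 46) × 55.9 / (72 × 3.36) = 5254.6 / 241.92 ≈ 21.7 mL/min
|59.6 − 21.7| = 37.9 mL/min

38 mL/min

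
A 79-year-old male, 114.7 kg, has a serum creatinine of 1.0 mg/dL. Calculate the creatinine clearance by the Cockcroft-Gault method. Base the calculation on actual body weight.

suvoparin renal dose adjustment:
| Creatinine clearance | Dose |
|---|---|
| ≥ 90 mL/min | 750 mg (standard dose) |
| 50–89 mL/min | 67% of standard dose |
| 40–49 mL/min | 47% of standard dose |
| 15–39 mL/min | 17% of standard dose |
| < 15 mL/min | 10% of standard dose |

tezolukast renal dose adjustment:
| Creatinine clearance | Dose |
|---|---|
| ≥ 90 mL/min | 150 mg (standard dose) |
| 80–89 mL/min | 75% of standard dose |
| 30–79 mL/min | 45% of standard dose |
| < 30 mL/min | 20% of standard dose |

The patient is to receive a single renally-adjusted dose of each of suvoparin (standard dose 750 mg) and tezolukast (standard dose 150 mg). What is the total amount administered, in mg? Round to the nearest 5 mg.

CrCl = (140 − 79) × 114.7 / (72 × 1) = 6996.7 / 72.00 ≈ 97.2 mL/min
CrCl ≈ 97 mL/min.
suvoparin: ≥ 90 mL/min → 100% of 750 mg = 750 mg.
tezolukast: ≥ 90 mL/min → 100% of 150 mg = 150 mg.
Total = 750 + 150 = 900 mg.

900 mg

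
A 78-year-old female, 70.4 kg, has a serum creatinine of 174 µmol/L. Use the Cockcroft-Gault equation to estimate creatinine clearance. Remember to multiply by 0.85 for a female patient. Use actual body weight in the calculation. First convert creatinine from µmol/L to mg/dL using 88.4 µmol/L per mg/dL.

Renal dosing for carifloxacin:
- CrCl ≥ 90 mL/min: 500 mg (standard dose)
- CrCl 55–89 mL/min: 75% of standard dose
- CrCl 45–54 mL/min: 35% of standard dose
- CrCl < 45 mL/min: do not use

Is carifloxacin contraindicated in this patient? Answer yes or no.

yes

SCr = 174 / 88.4 = 1.968 mg/dL
CrCl = (140 − 78) × 70.4 / (72 × 1.968) × 0.85 = 4364.8 / 141.70 × 0.85 ≈ 26.2 mL/min
CrCl ≈ 26 mL/min, which is < 45 mL/min.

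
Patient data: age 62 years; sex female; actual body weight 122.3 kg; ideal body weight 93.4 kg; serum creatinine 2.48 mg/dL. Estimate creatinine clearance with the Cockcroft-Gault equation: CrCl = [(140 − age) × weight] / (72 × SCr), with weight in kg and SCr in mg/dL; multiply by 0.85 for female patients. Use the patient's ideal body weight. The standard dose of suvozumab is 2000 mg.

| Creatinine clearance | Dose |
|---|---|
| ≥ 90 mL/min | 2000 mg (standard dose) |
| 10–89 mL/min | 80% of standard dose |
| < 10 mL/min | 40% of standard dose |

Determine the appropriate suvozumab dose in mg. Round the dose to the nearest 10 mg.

CrCl = (140 − 62) × 93.4 / (72 × 2.48) × 0.85 = 7285.2 / 178.56 × 0.85 ≈ 34.7 mL/min
CrCl ≈ 35 mL/min → bracket 10–89 mL/min.
80% of 2000 mg = 1600 mg

1600 mg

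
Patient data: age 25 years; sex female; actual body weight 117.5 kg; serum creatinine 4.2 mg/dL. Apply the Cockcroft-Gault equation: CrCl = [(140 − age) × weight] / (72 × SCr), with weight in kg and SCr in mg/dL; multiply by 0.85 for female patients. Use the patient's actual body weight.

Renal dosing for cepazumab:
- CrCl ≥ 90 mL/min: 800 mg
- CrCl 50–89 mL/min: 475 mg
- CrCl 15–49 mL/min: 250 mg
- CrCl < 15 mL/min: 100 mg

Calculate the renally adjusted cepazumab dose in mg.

CrCl = (140 − 25) × 117.5 / (72 × 4.2) × 0.85 = 13512.5 / 302.40 × 0.85 ≈ 38.0 mL/min
CrCl ≈ 38 mL/min → bracket 15–49 mL/min.
Dose for this bracket: 250 mg.

250 mg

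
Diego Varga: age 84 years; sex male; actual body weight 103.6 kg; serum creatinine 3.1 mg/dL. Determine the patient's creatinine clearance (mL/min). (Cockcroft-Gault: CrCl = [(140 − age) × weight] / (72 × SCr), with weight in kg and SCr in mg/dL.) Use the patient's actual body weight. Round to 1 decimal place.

CrCl = (140 − 84) × 103.6 / (72 × 3.1) = 5801.6 / 223.20 ≈ 26.0 mL/min

26.0 mL/min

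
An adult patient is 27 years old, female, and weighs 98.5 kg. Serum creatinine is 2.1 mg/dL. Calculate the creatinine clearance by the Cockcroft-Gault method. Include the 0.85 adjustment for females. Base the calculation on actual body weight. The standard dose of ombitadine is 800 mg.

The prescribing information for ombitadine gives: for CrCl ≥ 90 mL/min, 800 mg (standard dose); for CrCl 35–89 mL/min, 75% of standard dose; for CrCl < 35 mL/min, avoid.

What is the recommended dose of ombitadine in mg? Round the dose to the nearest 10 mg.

600 mg

CrCl = (140 − 27) × 98.5 / (72 × 2.1) × 0.85 = 11130.5 / 151.20 × 0.85 ≈ 62.6 mL/min
CrCl ≈ 63 mL/min → bracket 35–89 mL/min.
75% of 800 mg = 600 mg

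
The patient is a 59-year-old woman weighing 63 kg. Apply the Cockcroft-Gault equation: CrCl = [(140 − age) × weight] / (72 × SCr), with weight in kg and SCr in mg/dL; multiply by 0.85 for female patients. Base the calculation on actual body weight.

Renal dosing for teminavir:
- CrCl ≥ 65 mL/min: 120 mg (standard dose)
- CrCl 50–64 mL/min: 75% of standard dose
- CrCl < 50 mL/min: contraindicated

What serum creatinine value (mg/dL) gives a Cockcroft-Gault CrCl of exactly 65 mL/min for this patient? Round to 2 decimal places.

Standard dose requires CrCl ≥ 65 mL/min.
Set (140 − 59) × 63 × 0.85 / (72 × SCr) = 65
SCr = (140 − 59) × 63 × 0.85 / (72 × 65) = 0.927 mg/dL

0.93 mg/dL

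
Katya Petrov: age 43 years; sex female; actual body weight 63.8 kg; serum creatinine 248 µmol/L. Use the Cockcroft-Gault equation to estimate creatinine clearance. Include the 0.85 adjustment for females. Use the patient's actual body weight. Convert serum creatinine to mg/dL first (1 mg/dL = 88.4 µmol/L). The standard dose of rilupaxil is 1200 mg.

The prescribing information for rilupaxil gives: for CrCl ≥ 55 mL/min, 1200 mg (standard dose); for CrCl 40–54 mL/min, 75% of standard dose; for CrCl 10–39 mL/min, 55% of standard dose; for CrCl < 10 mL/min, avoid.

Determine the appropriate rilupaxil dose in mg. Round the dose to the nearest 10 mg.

SCr = 248 / 88.4 = 2.805 mg/dL
CrCl = (140 − 43) × 63.8 / (72 × 2.805) × 0.85 = 6188.6 / 201.96 × 0.85 ≈ 26.0 mL/min
CrCl ≈ 26 mL/min → bracket 10–39 mL/min.
55% of 1200 mg = 660 mg

660 mg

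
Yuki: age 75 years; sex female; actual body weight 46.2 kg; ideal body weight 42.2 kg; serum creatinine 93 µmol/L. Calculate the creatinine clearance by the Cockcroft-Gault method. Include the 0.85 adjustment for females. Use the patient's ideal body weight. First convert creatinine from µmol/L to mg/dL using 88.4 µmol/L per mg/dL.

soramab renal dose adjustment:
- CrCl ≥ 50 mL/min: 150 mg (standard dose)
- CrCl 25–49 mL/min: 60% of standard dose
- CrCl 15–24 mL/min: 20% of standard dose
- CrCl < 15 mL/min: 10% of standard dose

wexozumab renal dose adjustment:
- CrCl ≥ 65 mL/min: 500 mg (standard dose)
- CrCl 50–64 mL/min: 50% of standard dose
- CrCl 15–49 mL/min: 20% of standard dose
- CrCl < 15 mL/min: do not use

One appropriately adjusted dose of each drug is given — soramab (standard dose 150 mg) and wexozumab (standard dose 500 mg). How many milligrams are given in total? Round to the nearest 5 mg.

190 mg

SCr = 93 / 88.4 = 1.052 mg/dL
CrCl = (140 − 75) × 42.2 / (72 × 1.052) × 0.85 = 2743.0 / 75.74 × 0.85 ≈ 30.8 mL/min
CrCl ≈ 31 mL/min.
soramab: 25–49 mL/min → 60% of 150 mg = 90 mg.
wexozumab: 15–49 mL/min → 20% of 500 mg = 100 mg.
Total = 90 + 100 = 190 mg.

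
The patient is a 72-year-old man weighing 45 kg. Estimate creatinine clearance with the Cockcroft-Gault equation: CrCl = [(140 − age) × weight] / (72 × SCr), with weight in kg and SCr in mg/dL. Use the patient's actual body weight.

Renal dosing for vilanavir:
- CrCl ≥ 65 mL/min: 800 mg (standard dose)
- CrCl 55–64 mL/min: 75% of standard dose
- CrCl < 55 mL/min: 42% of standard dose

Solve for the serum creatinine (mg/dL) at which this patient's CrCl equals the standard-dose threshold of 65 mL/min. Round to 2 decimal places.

0.65 mg/dL

Standard dose requires CrCl ≥ 65 mL/min.
Set (140 − 72) × 45 / (72 × SCr) = 65
SCr = (140 − 72) × 45 / (72 × 65) = 0.654 mg/dL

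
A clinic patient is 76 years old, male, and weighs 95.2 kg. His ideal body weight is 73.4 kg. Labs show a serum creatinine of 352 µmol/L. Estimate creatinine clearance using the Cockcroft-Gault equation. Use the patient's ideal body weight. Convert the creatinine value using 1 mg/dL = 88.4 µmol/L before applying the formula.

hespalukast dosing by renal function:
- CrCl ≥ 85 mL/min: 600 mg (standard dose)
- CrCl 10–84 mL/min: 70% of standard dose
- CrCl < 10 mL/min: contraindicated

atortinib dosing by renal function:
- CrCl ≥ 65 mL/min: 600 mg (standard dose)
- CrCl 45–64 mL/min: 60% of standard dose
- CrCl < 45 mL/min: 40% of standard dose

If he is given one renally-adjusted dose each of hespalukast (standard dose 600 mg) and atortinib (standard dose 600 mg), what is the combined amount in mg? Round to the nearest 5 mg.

660 mg

SCr = 352 / 88.4 = 3.982 mg/dL
CrCl = (140 − 76) × 73.4 / (72 × 3.982) = 4697.6 / 286.70 ≈ 16.4 mL/min
CrCl ≈ 16 mL/min.
hespalukast: 10–84 mL/min → 70% of 600 mg = 420 mg.
atortinib: < 45 mL/min → 40% of 600 mg = 240 mg.
Total = 420 + 240 = 660 mg.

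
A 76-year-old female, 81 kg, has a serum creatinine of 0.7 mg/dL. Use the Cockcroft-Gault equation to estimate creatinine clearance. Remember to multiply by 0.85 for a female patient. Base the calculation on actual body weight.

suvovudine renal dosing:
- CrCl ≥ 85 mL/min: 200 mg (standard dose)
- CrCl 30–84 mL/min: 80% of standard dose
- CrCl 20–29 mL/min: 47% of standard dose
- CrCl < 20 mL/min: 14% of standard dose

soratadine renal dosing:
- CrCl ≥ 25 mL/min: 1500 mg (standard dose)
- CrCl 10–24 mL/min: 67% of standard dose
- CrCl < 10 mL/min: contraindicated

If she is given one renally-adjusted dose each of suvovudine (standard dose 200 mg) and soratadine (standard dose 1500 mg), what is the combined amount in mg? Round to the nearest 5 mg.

1700 mg

CrCl = (140 − 76) × 81 / (72 × 0.7) × 0.85 = 5184.0 / 50.40 × 0.85 ≈ 87.4 mL/min
CrCl ≈ 87 mL/min.
suvovudine: ≥ 85 mL/min → 100% of 200 mg = 200 mg.
soratadine: ≥ 25 mL/min → 100% of 1500 mg = 1500 mg.
Total = 200 + 1500 = 1700 mg.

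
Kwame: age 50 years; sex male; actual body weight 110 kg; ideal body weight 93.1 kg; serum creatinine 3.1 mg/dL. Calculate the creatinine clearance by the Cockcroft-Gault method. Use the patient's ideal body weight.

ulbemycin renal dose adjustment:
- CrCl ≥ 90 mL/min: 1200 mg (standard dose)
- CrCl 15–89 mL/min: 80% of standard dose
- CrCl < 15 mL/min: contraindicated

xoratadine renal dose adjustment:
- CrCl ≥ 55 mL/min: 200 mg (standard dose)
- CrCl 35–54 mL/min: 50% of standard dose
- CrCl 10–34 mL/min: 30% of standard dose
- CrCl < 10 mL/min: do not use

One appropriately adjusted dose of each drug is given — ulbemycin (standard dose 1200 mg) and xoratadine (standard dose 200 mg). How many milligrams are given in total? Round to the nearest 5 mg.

CrCl = (140 − 50) × 93.1 / (72 × 3.1) = 8379.0 / 223.20 ≈ 37.5 mL/min
CrCl ≈ 38 mL/min.
ulbemycin: 15–89 mL/min → 80% of 1200 mg = 960 mg.
xoratadine: 35–54 mL/min → 50% of 200 mg = 100 mg.
Total = 960 + 100 = 1060 mg.

1060 mg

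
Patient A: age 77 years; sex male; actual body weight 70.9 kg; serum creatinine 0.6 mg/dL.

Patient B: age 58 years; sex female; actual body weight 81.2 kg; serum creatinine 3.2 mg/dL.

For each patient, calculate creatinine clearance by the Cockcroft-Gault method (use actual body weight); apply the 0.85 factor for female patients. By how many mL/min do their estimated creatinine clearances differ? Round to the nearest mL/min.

Patient A: CrCl = (140 − 77) × 70.9 / (72 × 0.6) = 4466.7 / 43.20 ≈ 103.4 mL/min
Patient B: CrCl = (140 − 58) × 81.2 / (72 × 3.2) × 0.85 = 6658.4 / 230.40 × 0.85 ≈ 24.6 mL/min
|103.4 − 24.6| = 78.8 mL/min

79 mL/min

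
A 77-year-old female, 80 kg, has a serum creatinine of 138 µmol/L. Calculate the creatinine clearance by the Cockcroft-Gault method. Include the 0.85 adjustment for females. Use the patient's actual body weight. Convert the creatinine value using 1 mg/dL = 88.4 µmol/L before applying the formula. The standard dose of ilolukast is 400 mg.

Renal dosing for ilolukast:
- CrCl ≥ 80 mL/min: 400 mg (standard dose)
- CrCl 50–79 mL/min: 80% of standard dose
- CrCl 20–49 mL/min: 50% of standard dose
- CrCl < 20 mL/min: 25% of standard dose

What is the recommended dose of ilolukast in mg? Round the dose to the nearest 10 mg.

200 mg

SCr = 138 / 88.4 = 1.561 mg/dL
CrCl = (140 − 77) × 80 / (72 × 1.561) × 0.85 = 5040.0 / 112.39 × 0.85 ≈ 38.1 mL/min
CrCl ≈ 38 mL/min → bracket 20–49 mL/min.
50% of 400 mg = 200 mg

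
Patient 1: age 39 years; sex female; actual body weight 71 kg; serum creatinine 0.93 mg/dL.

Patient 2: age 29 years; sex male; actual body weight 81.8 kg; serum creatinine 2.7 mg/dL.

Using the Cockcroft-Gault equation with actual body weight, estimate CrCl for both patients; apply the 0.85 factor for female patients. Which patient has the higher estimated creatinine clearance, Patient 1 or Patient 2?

Patient 1: CrCl = (140 − 39) × 71 / (72 × 0.93) × 0.85 = 7171.0 / 66.96 × 0.85 ≈ 91.0 mL/min
Patient 2: CrCl = (140 − 29) × 81.8 / (72 × 2.7) = 9079.8 / 194.40 ≈ 46.7 mL/min
91.0 vs 46.7 mL/min → Patient 1 is higher.

Patient 1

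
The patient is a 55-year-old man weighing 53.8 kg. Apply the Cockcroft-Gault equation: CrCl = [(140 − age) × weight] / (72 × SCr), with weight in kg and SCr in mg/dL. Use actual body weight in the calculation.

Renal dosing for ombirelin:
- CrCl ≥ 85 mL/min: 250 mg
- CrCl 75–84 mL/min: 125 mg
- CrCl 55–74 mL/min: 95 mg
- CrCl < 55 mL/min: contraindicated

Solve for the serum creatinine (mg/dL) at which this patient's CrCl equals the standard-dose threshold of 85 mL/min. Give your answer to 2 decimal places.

Standard dose requires CrCl ≥ 85 mL/min.
Set (140 − 55) × 53.8 / (72 × SCr) = 85
SCr = (140 − 55) × 53.8 / (72 × 85) = 0.747 mg/dL

0.75 mg/dL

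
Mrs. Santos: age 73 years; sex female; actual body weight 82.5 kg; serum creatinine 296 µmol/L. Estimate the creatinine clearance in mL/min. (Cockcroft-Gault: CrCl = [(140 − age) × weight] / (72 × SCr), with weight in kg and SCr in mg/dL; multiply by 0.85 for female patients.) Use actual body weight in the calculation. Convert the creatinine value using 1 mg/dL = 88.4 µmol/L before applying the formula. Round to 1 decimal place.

SCr = 296 / 88.4 = 3.348 mg/dL
CrCl = (140 − 73) × 82.5 / (72 × 3.348) × 0.85 = 5527.5 / 241.06 × 0.85 ≈ 19.5 mL/min

19.5 mL/min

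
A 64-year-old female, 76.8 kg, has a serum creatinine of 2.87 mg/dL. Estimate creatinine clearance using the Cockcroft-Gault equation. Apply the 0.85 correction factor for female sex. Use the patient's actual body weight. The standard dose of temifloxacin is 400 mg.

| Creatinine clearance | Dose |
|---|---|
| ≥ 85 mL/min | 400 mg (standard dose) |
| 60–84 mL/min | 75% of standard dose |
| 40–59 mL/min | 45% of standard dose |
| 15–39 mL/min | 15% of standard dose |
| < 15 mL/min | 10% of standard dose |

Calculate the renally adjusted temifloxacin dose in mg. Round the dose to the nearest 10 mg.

60 mg

CrCl = (140 − 64) × 76.8 / (72 × 2.87) × 0.85 = 5836.8 / 206.64 × 0.85 ≈ 24.0 mL/min
CrCl ≈ 24 mL/min → bracket 15–39 mL/min.
15% of 400 mg = 60 mg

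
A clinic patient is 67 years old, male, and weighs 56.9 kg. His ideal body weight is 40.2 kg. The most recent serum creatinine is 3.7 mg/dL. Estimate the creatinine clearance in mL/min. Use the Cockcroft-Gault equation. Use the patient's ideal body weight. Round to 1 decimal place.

CrCl = (140 − 67) × 40.2 / (72 × 3.7) = 2934.6 / 266.40 ≈ 11.0 mL/min

11.0 mL/min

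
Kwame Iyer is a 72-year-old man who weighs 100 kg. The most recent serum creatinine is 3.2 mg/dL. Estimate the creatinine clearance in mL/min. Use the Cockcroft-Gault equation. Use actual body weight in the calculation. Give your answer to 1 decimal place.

CrCl = (140 − 72) × 100 / (72 × 3.2) = 6800.0 / 230.40 ≈ 29.5 mL/min

29.5 mL/min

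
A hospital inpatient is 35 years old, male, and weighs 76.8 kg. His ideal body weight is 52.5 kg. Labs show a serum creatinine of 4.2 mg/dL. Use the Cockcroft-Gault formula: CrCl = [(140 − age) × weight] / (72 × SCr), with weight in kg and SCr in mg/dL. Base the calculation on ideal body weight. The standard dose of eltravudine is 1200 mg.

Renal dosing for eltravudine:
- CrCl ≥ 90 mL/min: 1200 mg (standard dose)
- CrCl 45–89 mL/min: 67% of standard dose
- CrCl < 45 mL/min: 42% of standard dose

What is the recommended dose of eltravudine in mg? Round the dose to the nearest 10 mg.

CrCl = (140 − 35) × 52.5 / (72 × 4.2) = 5512.5 / 302.40 ≈ 18.2 mL/min
CrCl ≈ 18 mL/min → bracket < 45 mL/min.
42% of 1200 mg = 504 mg → 500 mg

500 mg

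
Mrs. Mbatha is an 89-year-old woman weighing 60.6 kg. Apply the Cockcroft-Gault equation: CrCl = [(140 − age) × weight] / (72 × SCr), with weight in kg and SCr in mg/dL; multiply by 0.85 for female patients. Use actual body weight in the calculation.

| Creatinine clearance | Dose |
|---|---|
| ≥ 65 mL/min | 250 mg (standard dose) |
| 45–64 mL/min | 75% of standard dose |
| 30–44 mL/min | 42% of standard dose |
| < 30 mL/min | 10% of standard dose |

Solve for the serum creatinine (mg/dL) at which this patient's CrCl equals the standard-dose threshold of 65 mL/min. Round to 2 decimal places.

Standard dose requires CrCl ≥ 65 mL/min.
Set (140 − 89) × 60.6 × 0.85 / (72 × SCr) = 65
SCr = (140 − 89) × 60.6 × 0.85 / (72 × 65) = 0.561 mg/dL

0.56 mg/dL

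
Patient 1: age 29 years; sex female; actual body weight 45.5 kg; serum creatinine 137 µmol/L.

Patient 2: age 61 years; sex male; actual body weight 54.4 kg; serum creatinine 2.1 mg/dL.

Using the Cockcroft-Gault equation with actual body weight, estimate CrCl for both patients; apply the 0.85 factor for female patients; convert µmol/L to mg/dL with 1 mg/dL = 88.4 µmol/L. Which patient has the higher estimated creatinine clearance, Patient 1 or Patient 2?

Patient 1: SCr = 137 / 88.4 = 1.55 mg/dL
Patient 1: CrCl = (140 − 29) × 45.5 / (72 × 1.55) × 0.85 = 5050.5 / 111.60 × 0.85 ≈ 38.5 mL/min
Patient 2: CrCl = (140 − 61) × 54.4 / (72 × 2.1) = 4297.6 / 151.20 ≈ 28.4 mL/min
38.5 vs 28.4 mL/min → Patient 1 is higher.

Patient 1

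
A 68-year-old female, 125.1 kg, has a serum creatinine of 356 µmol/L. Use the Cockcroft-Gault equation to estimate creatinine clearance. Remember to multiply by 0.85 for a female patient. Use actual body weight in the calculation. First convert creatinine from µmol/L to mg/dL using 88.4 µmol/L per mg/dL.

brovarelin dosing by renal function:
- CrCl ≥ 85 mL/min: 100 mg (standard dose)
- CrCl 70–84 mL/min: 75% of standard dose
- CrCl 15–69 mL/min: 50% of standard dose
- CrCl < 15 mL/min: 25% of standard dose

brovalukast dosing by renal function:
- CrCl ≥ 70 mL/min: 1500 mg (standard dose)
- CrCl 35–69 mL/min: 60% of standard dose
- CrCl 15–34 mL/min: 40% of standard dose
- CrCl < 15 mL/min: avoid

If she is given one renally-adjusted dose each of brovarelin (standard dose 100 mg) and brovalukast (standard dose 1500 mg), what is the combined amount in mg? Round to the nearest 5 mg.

SCr = 356 / 88.4 = 4.027 mg/dL
CrCl = (140 − 68) × 125.1 / (72 × 4.027) × 0.85 = 9007.2 / 289.94 × 0.85 ≈ 26.4 mL/min
CrCl ≈ 26 mL/min.
brovarelin: 15–69 mL/min → 50% of 100 mg = 50 mg.
brovalukast: 15–34 mL/min → 40% of 1500 mg = 600 mg.
Total = 50 + 600 = 650 mg.

650 mg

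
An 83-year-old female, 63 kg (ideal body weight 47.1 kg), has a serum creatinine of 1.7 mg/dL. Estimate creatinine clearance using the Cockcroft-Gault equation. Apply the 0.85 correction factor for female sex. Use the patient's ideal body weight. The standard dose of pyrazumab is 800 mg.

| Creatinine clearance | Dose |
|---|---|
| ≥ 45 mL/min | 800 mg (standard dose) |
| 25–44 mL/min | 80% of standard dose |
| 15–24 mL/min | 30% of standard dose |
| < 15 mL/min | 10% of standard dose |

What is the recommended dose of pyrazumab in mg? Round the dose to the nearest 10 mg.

CrCl = (140 − 83) × 47.1 / (72 × 1.7) × 0.85 = 2684.7 / 122.40 × 0.85 ≈ 18.6 mL/min
CrCl ≈ 19 mL/min → bracket 15–24 mL/min.
30% of 800 mg = 240 mg

240 mg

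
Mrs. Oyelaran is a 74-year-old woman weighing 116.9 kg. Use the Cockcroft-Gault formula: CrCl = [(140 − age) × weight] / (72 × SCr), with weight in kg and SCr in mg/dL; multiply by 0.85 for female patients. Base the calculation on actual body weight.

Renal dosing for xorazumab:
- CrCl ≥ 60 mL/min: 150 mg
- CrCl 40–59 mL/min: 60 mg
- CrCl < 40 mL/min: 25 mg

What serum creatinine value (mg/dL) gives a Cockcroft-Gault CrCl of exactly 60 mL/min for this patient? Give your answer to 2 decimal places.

1.52 mg/dL

Standard dose requires CrCl ≥ 60 mL/min.
Set (140 − 74) × 116.9 × 0.85 / (72 × SCr) = 60
SCr = (140 − 74) × 116.9 × 0.85 / (72 × 60) = 1.518 mg/dL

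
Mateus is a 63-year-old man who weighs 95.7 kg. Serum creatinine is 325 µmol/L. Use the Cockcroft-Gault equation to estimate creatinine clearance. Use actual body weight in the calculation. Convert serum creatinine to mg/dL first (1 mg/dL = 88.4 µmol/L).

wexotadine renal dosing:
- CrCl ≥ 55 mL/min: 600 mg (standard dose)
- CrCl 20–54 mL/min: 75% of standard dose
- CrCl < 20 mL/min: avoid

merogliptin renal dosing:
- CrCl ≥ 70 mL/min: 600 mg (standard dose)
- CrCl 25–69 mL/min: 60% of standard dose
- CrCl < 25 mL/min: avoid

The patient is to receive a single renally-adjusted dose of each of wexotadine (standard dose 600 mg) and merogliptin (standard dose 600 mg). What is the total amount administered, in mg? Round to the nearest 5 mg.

SCr = 325 / 88.4 = 3.676 mg/dL
CrCl = (140 − 63) × 95.7 / (72 × 3.676) = 7368.9 / 264.67 ≈ 27.8 mL/min
CrCl ≈ 28 mL/min.
wexotadine: 20–54 mL/min → 75% of 600 mg = 450 mg.
merogliptin: 25–69 mL/min → 60% of 600 mg = 360 mg.
Total = 450 + 360 = 810 mg.

810 mg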